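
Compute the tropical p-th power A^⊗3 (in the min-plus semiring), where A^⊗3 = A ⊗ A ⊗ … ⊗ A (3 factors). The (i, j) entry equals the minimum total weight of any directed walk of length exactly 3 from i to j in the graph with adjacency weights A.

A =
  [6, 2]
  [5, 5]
A^⊗3 =
  [12, 9]
  [12, 12]

Each entry (A^⊗3)_ij equals the minimum over all length-3 walks i = v_0 → v_1 → … → v_3 = j of Σ_t A[v_t][v_{t+1}]. For example, for (i, j) = (0, 1) we minimise over 4 possible intermediate vertex sequences; the minimum is 9, attained along the walk 0 → 1 → 0 → 1.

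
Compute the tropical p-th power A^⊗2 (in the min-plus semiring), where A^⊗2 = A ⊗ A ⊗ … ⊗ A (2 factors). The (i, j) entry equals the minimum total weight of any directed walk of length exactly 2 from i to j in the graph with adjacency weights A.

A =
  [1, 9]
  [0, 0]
A^⊗2 =
  [2, 9]
  [0, 0]

Each entry (A^⊗2)_ij equals the minimum over all length-2 walks i = v_0 → v_1 → … → v_2 = j of Σ_t A[v_t][v_{t+1}]. For example, for (i, j) = (0, 1) we minimise over 2 possible intermediate vertex sequences; the minimum is 9, attained along the walk 0 → 1 → 1.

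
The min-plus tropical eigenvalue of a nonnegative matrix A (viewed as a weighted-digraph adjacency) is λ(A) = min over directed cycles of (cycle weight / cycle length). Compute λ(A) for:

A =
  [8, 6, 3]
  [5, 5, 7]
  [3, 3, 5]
λ(A) = 3

Enumerate directed cycles and compute their means (weight / length). Sample:
  cycle 0 → 0: weight = 8, length = 1, mean = 8/1 ≈ 8.000
  cycle 1 → 1: weight = 5, length = 1, mean = 5/1 ≈ 5.000
  cycle 2 → 2: weight = 5, length = 1, mean = 5/1 ≈ 5.000
  cycle 0 → 1 → 0: weight = 11, length = 2, mean = 11/2 ≈ 5.500
  cycle 0 → 2 → 0: weight = 6, length = 2, mean = 6/2 ≈ 3.000
  cycle 1 → 0 → 1: weight = 11, length = 2, mean = 11/2 ≈ 5.500
Minimum mean = 3.000, attained e.g. along the cycle 0 → 2 → 0 with weight 6 and length 2. So λ(A) = 6/2 = 3.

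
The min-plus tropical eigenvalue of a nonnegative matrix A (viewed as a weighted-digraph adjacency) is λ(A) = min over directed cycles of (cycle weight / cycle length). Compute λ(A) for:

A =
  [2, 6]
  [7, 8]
λ(A) = 2

Enumerate directed cycles and compute their means (weight / length). Sample:
  cycle 0 → 0: weight = 2, length = 1, mean = 2/1 ≈ 2.000
  cycle 1 → 1: weight = 8, length = 1, mean = 8/1 ≈ 8.000
  cycle 0 → 1 → 0: weight = 13, length = 2, mean = 13/2 ≈ 6.500
  cycle 1 → 0 → 1: weight = 13, length = 2, mean = 13/2 ≈ 6.500
Minimum mean = 2.000, attained e.g. along the cycle 0 → 0 with weight 2 and length 1. So λ(A) = 2/1 = 2.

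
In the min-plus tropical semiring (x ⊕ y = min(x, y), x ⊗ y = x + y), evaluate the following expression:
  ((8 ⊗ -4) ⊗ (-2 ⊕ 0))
((8 ⊗ -4) ⊗ (-2 ⊕ 0)) = 2

Expand innermost to outermost. Recall ⊕ takes the minimum of its arguments and ⊗ takes their sum. Working out the expression ((8 ⊗ -4) ⊗ (-2 ⊕ 0)) gives 2.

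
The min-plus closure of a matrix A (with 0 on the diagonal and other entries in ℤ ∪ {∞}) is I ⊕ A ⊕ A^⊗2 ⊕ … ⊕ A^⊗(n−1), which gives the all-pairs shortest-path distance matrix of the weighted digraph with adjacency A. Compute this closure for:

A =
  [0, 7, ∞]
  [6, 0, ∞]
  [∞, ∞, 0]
Closure =
  [0, 7, ∞]
  [6, 0, ∞]
  [∞, ∞, 0]

This is the Floyd-Warshall all-pairs shortest-path computation. For each intermediate vertex k = 0, 1, …, 2, update dist[i][j] ← min(dist[i][j], dist[i][k] + dist[k][j]). The final matrix gives, for each (i, j), the minimum total weight of any directed path from i to j (possibly empty when i = j).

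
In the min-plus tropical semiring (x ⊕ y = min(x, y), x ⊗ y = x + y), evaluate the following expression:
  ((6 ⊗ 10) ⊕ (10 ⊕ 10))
((6 ⊗ 10) ⊕ (10 ⊕ 10)) = 10

Expand innermost to outermost. Recall ⊕ takes the minimum of its arguments and ⊗ takes their sum. Working out the expression ((6 ⊗ 10) ⊕ (10 ⊕ 10)) gives 10.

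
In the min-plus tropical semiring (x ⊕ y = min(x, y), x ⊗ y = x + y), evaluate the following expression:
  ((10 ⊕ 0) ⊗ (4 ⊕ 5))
((10 ⊕ 0) ⊗ (4 ⊕ 5)) = 4

Expand innermost to outermost. Recall ⊕ takes the minimum of its arguments and ⊗ takes their sum. Working out the expression ((10 ⊕ 0) ⊗ (4 ⊕ 5)) gives 4.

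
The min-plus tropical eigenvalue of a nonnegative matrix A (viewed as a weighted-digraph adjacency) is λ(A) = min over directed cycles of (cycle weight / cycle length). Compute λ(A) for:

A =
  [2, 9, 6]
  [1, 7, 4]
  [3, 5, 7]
λ(A) = 2

Enumerate directed cycles and compute their means (weight / length). Sample:
  cycle 0 → 0: weight = 2, length = 1, mean = 2/1 ≈ 2.000
  cycle 1 → 1: weight = 7, length = 1, mean = 7/1 ≈ 7.000
  cycle 2 → 2: weight = 7, length = 1, mean = 7/1 ≈ 7.000
  cycle 0 → 1 → 0: weight = 10, length = 2, mean = 10/2 ≈ 5.000
  cycle 0 → 2 → 0: weight = 9, length = 2, mean = 9/2 ≈ 4.500
  cycle 1 → 0 → 1: weight = 10, length = 2, mean = 10/2 ≈ 5.000
Minimum mean = 2.000, attained e.g. along the cycle 0 → 0 with weight 2 and length 1. So λ(A) = 2/1 = 2.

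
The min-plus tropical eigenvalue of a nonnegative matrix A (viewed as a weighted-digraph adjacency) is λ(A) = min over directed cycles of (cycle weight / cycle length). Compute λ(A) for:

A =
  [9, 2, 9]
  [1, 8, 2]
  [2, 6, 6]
λ(A) = 3/2

Enumerate directed cycles and compute their means (weight / length). Sample:
  cycle 0 → 0: weight = 9, length = 1, mean = 9/1 ≈ 9.000
  cycle 1 → 1: weight = 8, length = 1, mean = 8/1 ≈ 8.000
  cycle 2 → 2: weight = 6, length = 1, mean = 6/1 ≈ 6.000
  cycle 0 → 1 → 0: weight = 3, length = 2, mean = 3/2 ≈ 1.500
  cycle 0 → 2 → 0: weight = 11, length = 2, mean = 11/2 ≈ 5.500
  cycle 1 → 0 → 1: weight = 3, length = 2, mean = 3/2 ≈ 1.500
Minimum mean = 1.500, attained e.g. along the cycle 0 → 1 → 0 with weight 3 and length 2. So λ(A) = 3/2 = 3/2.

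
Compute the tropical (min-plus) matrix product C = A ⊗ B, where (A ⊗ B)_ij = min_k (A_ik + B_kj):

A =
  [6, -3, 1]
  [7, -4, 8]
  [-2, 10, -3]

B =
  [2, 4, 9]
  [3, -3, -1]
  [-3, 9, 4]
A ⊗ B =
  [-2, -6, -4]
  [-1, -7, -5]
  [-6, 2, 1]

Apply the min-plus product entry-by-entry:
  C[0][0] = min over k of (A[0][0] + B[0][0] = 6 + 2 = 8, A[0][1] + B[1][0] = -3 + 3 = 0, A[0][2] + B[2][0] = 1 + -3 = -2) = -2 (attained at k = 2)
  C[0][1] = min over k of (A[0][0] + B[0][1] = 6 + 4 = 10, A[0][1] + B[1][1] = -3 + -3 = -6, A[0][2] + B[2][1] = 1 + 9 = 10) = -6 (attained at k = 1)
  C[0][2] = min over k of (A[0][0] + B[0][2] = 6 + 9 = 15, A[0][1] + B[1][2] = -3 + -1 = -4, A[0][2] + B[2][2] = 1 + 4 = 5) = -4 (attained at k = 1)
  C[1][0] = min over k of (A[1][0] + B[0][0] = 7 + 2 = 9, A[1][1] + B[1][0] = -4 + 3 = -1, A[1][2] + B[2][0] = 8 + -3 = 5) = -1 (attained at k = 1)
  C[1][1] = min over k of (A[1][0] + B[0][1] = 7 + 4 = 11, A[1][1] + B[1][1] = -4 + -3 = -7, A[1][2] + B[2][1] = 8 + 9 = 17) = -7 (attained at k = 1)
  C[1][2] = min over k of (A[1][0] + B[0][2] = 7 + 9 = 16, A[1][1] + B[1][2] = -4 + -1 = -5, A[1][2] + B[2][2] = 8 + 4 = 12) = -5 (attained at k = 1)
  C[2][0] = min over k of (A[2][0] + B[0][0] = -2 + 2 = 0, A[2][1] + B[1][0] = 10 + 3 = 13, A[2][2] + B[2][0] = -3 + -3 = -6) = -6 (attained at k = 2)
  C[2][1] = min over k of (A[2][0] + B[0][1] = -2 + 4 = 2, A[2][1] + B[1][1] = 10 + -3 = 7, A[2][2] + B[2][1] = -3 + 9 = 6) = 2 (attained at k = 0)
  C[2][2] = min over k of (A[2][0] + B[0][2] = -2 + 9 = 7, A[2][1] + B[1][2] = 10 + -1 = 9, A[2][2] + B[2][2] = -3 + 4 = 1) = 1 (attained at k = 2)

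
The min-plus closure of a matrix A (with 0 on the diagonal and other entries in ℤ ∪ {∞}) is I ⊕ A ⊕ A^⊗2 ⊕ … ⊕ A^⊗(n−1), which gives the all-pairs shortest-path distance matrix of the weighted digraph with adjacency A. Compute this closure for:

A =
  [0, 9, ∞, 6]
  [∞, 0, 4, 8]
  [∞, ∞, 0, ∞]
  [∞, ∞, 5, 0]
Closure =
  [0, 9, 11, 6]
  [∞, 0, 4, 8]
  [∞, ∞, 0, ∞]
  [∞, ∞, 5, 0]

This is the Floyd-Warshall all-pairs shortest-path computation. For each intermediate vertex k = 0, 1, …, 3, update dist[i][j] ← min(dist[i][j], dist[i][k] + dist[k][j]). The final matrix gives, for each (i, j), the minimum total weight of any directed path from i to j (possibly empty when i = j).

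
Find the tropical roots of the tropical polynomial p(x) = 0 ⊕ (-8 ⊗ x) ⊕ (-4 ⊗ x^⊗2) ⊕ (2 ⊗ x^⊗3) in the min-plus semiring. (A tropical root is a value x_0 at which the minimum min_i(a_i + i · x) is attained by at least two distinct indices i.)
Roots: {-6, -4, 8}

Each tropical root is a break point of the lower envelope of the lines y = a_i + i · x (there are 4 lines, with slopes 0, 1, ..., 3). Only the lines that attain the minimum somewhere contribute to roots; other lines are dominated. Here the surviving (envelope) indices are i = 3, i = 2, i = 1, i = 0.
Intersections between consecutive envelope lines give the roots: for adjacent envelope indices i < j the intersection is x = (a_i − a_j) / (j − i). Reading off the sorted break points: {-6, -4, 8}.
Verification: at each break x_0, at least two indices attain the minimum of min_i(a_i + i · x_0).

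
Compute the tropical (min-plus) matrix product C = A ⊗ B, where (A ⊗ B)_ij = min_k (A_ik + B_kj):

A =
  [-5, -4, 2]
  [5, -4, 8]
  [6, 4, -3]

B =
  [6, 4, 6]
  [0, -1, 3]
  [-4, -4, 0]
A ⊗ B =
  [-4, -5, -1]
  [-4, -5, -1]
  [-7, -7, -3]

Apply the min-plus product entry-by-entry:
  C[0][0] = min over k of (A[0][0] + B[0][0] = -5 + 6 = 1, A[0][1] + B[1][0] = -4 + 0 = -4, A[0][2] + B[2][0] = 2 + -4 = -2) = -4 (attained at k = 1)
  C[0][1] = min over k of (A[0][0] + B[0][1] = -5 + 4 = -1, A[0][1] + B[1][1] = -4 + -1 = -5, A[0][2] + B[2][1] = 2 + -4 = -2) = -5 (attained at k = 1)
  C[0][2] = min over k of (A[0][0] + B[0][2] = -5 + 6 = 1, A[0][1] + B[1][2] = -4 + 3 = -1, A[0][2] + B[2][2] = 2 + 0 = 2) = -1 (attained at k = 1)
  C[1][0] = min over k of (A[1][0] + B[0][0] = 5 + 6 = 11, A[1][1] + B[1][0] = -4 + 0 = -4, A[1][2] + B[2][0] = 8 + -4 = 4) = -4 (attained at k = 1)
  C[1][1] = min over k of (A[1][0] + B[0][1] = 5 + 4 = 9, A[1][1] + B[1][1] = -4 + -1 = -5, A[1][2] + B[2][1] = 8 + -4 = 4) = -5 (attained at k = 1)
  C[1][2] = min over k of (A[1][0] + B[0][2] = 5 + 6 = 11, A[1][1] + B[1][2] = -4 + 3 = -1, A[1][2] + B[2][2] = 8 + 0 = 8) = -1 (attained at k = 1)
  C[2][0] = min over k of (A[2][0] + B[0][0] = 6 + 6 = 12, A[2][1] + B[1][0] = 4 + 0 = 4, A[2][2] + B[2][0] = -3 + -4 = -7) = -7 (attained at k = 2)
  C[2][1] = min over k of (A[2][0] + B[0][1] = 6 + 4 = 10, A[2][1] + B[1][1] = 4 + -1 = 3, A[2][2] + B[2][1] = -3 + -4 = -7) = -7 (attained at k = 2)
  C[2][2] = min over k of (A[2][0] + B[0][2] = 6 + 6 = 12, A[2][1] + B[1][2] = 4 + 3 = 7, A[2][2] + B[2][2] = -3 + 0 = -3) = -3 (attained at k = 2)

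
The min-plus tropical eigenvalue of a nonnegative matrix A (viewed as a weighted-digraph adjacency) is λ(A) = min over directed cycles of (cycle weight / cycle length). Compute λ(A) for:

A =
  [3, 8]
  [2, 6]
λ(A) = 3

Enumerate directed cycles and compute their means (weight / length). Sample:
  cycle 0 → 0: weight = 3, length = 1, mean = 3/1 ≈ 3.000
  cycle 1 → 1: weight = 6, length = 1, mean = 6/1 ≈ 6.000
  cycle 0 → 1 → 0: weight = 10, length = 2, mean = 10/2 ≈ 5.000
  cycle 1 → 0 → 1: weight = 10, length = 2, mean = 10/2 ≈ 5.000
Minimum mean = 3.000, attained e.g. along the cycle 0 → 0 with weight 3 and length 1. So λ(A) = 3/1 = 3.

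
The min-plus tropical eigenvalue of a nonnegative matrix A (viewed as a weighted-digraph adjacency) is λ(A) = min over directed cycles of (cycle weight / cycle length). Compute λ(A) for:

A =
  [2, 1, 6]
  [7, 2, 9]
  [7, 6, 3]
λ(A) = 2

Enumerate directed cycles and compute their means (weight / length). Sample:
  cycle 0 → 0: weight = 2, length = 1, mean = 2/1 ≈ 2.000
  cycle 1 → 1: weight = 2, length = 1, mean = 2/1 ≈ 2.000
  cycle 2 → 2: weight = 3, length = 1, mean = 3/1 ≈ 3.000
  cycle 0 → 1 → 0: weight = 8, length = 2, mean = 8/2 ≈ 4.000
  cycle 0 → 2 → 0: weight = 13, length = 2, mean = 13/2 ≈ 6.500
  cycle 1 → 0 → 1: weight = 8, length = 2, mean = 8/2 ≈ 4.000
Minimum mean = 2.000, attained e.g. along the cycle 0 → 0 with weight 2 and length 1. So λ(A) = 2/1 = 2.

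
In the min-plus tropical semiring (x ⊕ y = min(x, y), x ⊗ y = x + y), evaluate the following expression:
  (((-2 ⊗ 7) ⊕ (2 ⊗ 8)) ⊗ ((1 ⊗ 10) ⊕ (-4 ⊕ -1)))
(((-2 ⊗ 7) ⊕ (2 ⊗ 8)) ⊗ ((1 ⊗ 10) ⊕ (-4 ⊕ -1))) = 1

Expand innermost to outermost. Recall ⊕ takes the minimum of its arguments and ⊗ takes their sum. Working out the expression (((-2 ⊗ 7) ⊕ (2 ⊗ 8)) ⊗ ((1 ⊗ 10) ⊕ (-4 ⊕ -1))) gives 1.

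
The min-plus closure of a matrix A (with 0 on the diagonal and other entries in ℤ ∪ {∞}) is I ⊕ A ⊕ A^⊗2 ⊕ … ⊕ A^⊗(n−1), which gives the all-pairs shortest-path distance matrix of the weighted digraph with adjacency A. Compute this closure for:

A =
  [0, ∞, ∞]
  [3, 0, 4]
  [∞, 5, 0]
Closure =
  [0, ∞, ∞]
  [3, 0, 4]
  [8, 5, 0]

This is the Floyd-Warshall all-pairs shortest-path computation. For each intermediate vertex k = 0, 1, …, 2, update dist[i][j] ← min(dist[i][j], dist[i][k] + dist[k][j]). The final matrix gives, for each (i, j), the minimum total weight of any directed path from i to j (possibly empty when i = j).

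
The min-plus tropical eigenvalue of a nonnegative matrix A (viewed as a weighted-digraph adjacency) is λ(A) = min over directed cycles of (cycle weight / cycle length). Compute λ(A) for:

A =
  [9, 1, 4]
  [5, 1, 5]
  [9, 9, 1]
λ(A) = 1

Enumerate directed cycles and compute their means (weight / length). Sample:
  cycle 0 → 0: weight = 9, length = 1, mean = 9/1 ≈ 9.000
  cycle 1 → 1: weight = 1, length = 1, mean = 1/1 ≈ 1.000
  cycle 2 → 2: weight = 1, length = 1, mean = 1/1 ≈ 1.000
  cycle 0 → 1 → 0: weight = 6, length = 2, mean = 6/2 ≈ 3.000
  cycle 0 → 2 → 0: weight = 13, length = 2, mean = 13/2 ≈ 6.500
  cycle 1 → 0 → 1: weight = 6, length = 2, mean = 6/2 ≈ 3.000
Minimum mean = 1.000, attained e.g. along the cycle 1 → 1 with weight 1 and length 1. So λ(A) = 1/1 = 1.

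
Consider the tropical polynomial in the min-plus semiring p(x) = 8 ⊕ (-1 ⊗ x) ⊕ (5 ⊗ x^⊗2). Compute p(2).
p(2) = 1

A tropical monomial a ⊗ x^⊗i evaluates to a + i · x. Evaluating each term at x = 2:
  Term 0 contributes 8 + 0 · 2 = 8
  Term 1 contributes -1 + 1 · 2 = 1
  Term 2 contributes 5 + 2 · 2 = 9
p(2) = ⊕ of these = min[8, 1, 9] = 1.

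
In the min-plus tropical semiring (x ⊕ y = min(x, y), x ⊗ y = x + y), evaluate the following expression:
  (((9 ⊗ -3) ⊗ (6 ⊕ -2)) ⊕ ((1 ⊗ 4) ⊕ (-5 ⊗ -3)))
(((9 ⊗ -3) ⊗ (6 ⊕ -2)) ⊕ ((1 ⊗ 4) ⊕ (-5 ⊗ -3))) = -8

Expand innermost to outermost. Recall ⊕ takes the minimum of its arguments and ⊗ takes their sum. Working out the expression (((9 ⊗ -3) ⊗ (6 ⊕ -2)) ⊕ ((1 ⊗ 4) ⊕ (-5 ⊗ -3))) gives -8.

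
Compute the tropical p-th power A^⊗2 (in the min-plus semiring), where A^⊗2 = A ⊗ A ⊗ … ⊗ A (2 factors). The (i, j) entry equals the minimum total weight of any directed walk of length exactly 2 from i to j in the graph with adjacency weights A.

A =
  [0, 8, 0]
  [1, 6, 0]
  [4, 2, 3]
A^⊗2 =
  [0, 2, 0]
  [1, 2, 1]
  [3, 5, 2]

Each entry (A^⊗2)_ij equals the minimum over all length-2 walks i = v_0 → v_1 → … → v_2 = j of Σ_t A[v_t][v_{t+1}]. For example, for (i, j) = (0, 2) we minimise over 3 possible intermediate vertex sequences; the minimum is 0, attained along the walk 0 → 0 → 2.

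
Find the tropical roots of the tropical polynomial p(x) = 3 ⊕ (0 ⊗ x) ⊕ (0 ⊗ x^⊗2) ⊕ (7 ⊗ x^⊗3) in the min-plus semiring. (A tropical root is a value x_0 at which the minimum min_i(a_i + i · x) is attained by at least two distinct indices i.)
Roots: {-7, 0, 3}

Each tropical root is a break point of the lower envelope of the lines y = a_i + i · x (there are 4 lines, with slopes 0, 1, ..., 3). Only the lines that attain the minimum somewhere contribute to roots; other lines are dominated. Here the surviving (envelope) indices are i = 3, i = 2, i = 1, i = 0.
Intersections between consecutive envelope lines give the roots: for adjacent envelope indices i < j the intersection is x = (a_i − a_j) / (j − i). Reading off the sorted break points: {-7, 0, 3}.
Verification: at each break x_0, at least two indices attain the minimum of min_i(a_i + i · x_0).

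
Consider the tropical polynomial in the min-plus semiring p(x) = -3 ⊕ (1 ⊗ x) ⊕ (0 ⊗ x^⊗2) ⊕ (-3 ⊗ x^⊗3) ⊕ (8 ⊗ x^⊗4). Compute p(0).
p(0) = -3

A tropical monomial a ⊗ x^⊗i evaluates to a + i · x. Evaluating each term at x = 0:
  Term 0 contributes -3 + 0 · 0 = -3
  Term 1 contributes 1 + 1 · 0 = 1
  Term 2 contributes 0 + 2 · 0 = 0
  Term 3 contributes -3 + 3 · 0 = -3
  Term 4 contributes 8 + 4 · 0 = 8
p(0) = ⊕ of these = min[-3, 1, 0, -3, 8] = -3.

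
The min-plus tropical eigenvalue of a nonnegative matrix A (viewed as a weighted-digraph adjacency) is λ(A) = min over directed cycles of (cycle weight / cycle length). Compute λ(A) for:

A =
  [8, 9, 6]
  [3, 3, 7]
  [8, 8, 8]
λ(A) = 3

Enumerate directed cycles and compute their means (weight / length). Sample:
  cycle 0 → 0: weight = 8, length = 1, mean = 8/1 ≈ 8.000
  cycle 1 → 1: weight = 3, length = 1, mean = 3/1 ≈ 3.000
  cycle 2 → 2: weight = 8, length = 1, mean = 8/1 ≈ 8.000
  cycle 0 → 1 → 0: weight = 12, length = 2, mean = 12/2 ≈ 6.000
  cycle 0 → 2 → 0: weight = 14, length = 2, mean = 14/2 ≈ 7.000
  cycle 1 → 0 → 1: weight = 12, length = 2, mean = 12/2 ≈ 6.000
Minimum mean = 3.000, attained e.g. along the cycle 1 → 1 with weight 3 and length 1. So λ(A) = 3/1 = 3.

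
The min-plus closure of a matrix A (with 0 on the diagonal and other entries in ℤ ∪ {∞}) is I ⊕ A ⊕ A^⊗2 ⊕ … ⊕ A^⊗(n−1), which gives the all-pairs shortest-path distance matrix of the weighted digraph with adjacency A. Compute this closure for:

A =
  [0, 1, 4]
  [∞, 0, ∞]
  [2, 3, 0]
Closure =
  [0, 1, 4]
  [∞, 0, ∞]
  [2, 3, 0]

This is the Floyd-Warshall all-pairs shortest-path computation. For each intermediate vertex k = 0, 1, …, 2, update dist[i][j] ← min(dist[i][j], dist[i][k] + dist[k][j]). The final matrix gives, for each (i, j), the minimum total weight of any directed path from i to j (possibly empty when i = j).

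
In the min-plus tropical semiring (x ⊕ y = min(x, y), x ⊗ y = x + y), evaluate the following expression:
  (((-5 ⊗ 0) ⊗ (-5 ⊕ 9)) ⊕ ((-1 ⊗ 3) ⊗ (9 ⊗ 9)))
(((-5 ⊗ 0) ⊗ (-5 ⊕ 9)) ⊕ ((-1 ⊗ 3) ⊗ (9 ⊗ 9))) = -10

Expand innermost to outermost. Recall ⊕ takes the minimum of its arguments and ⊗ takes their sum. Working out the expression (((-5 ⊗ 0) ⊗ (-5 ⊕ 9)) ⊕ ((-1 ⊗ 3) ⊗ (9 ⊗ 9))) gives -10.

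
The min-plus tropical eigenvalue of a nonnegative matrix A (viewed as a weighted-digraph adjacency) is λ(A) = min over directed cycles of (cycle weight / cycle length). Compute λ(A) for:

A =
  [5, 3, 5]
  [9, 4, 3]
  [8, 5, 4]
λ(A) = 4

Enumerate directed cycles and compute their means (weight / length). Sample:
  cycle 0 → 0: weight = 5, length = 1, mean = 5/1 ≈ 5.000
  cycle 1 → 1: weight = 4, length = 1, mean = 4/1 ≈ 4.000
  cycle 2 → 2: weight = 4, length = 1, mean = 4/1 ≈ 4.000
  cycle 0 → 1 → 0: weight = 12, length = 2, mean = 12/2 ≈ 6.000
  cycle 0 → 2 → 0: weight = 13, length = 2, mean = 13/2 ≈ 6.500
  cycle 1 → 0 → 1: weight = 12, length = 2, mean = 12/2 ≈ 6.000
Minimum mean = 4.000, attained e.g. along the cycle 1 → 1 with weight 4 and length 1. So λ(A) = 4/1 = 4.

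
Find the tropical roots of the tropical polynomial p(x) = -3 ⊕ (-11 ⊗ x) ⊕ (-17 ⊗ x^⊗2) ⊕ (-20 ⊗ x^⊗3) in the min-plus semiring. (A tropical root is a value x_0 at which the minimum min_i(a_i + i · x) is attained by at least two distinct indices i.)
Roots: {3, 6, 8}

Each tropical root is a break point of the lower envelope of the lines y = a_i + i · x (there are 4 lines, with slopes 0, 1, ..., 3). Only the lines that attain the minimum somewhere contribute to roots; other lines are dominated. Here the surviving (envelope) indices are i = 3, i = 2, i = 1, i = 0.
Intersections between consecutive envelope lines give the roots: for adjacent envelope indices i < j the intersection is x = (a_i − a_j) / (j − i). Reading off the sorted break points: {3, 6, 8}.
Verification: at each break x_0, at least two indices attain the minimum of min_i(a_i + i · x_0).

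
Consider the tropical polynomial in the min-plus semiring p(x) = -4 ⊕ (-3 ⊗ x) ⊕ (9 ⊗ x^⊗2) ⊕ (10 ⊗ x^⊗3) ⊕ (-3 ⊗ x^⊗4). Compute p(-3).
p(-3) = -15

A tropical monomial a ⊗ x^⊗i evaluates to a + i · x. Evaluating each term at x = -3:
  Term 0 contributes -4 + 0 · -3 = -4
  Term 1 contributes -3 + 1 · -3 = -6
  Term 2 contributes 9 + 2 · -3 = 3
  Term 3 contributes 10 + 3 · -3 = 1
  Term 4 contributes -3 + 4 · -3 = -15
p(-3) = ⊕ of these = min[-4, -6, 3, 1, -15] = -15.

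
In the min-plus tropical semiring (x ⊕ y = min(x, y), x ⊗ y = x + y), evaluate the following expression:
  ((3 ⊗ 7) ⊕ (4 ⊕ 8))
((3 ⊗ 7) ⊕ (4 ⊕ 8)) = 4

Expand innermost to outermost. Recall ⊕ takes the minimum of its arguments and ⊗ takes their sum. Working out the expression ((3 ⊗ 7) ⊕ (4 ⊕ 8)) gives 4.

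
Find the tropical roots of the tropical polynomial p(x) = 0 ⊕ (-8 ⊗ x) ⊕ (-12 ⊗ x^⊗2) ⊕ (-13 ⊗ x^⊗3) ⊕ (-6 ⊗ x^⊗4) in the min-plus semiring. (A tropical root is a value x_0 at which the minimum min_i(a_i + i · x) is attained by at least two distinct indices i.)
Roots: {-7, 1, 4, 8}

Each tropical root is a break point of the lower envelope of the lines y = a_i + i · x (there are 5 lines, with slopes 0, 1, ..., 4). Only the lines that attain the minimum somewhere contribute to roots; other lines are dominated. Here the surviving (envelope) indices are i = 4, i = 3, i = 2, i = 1, i = 0.
Intersections between consecutive envelope lines give the roots: for adjacent envelope indices i < j the intersection is x = (a_i − a_j) / (j − i). Reading off the sorted break points: {-7, 1, 4, 8}.
Verification: at each break x_0, at least two indices attain the minimum of min_i(a_i + i · x_0).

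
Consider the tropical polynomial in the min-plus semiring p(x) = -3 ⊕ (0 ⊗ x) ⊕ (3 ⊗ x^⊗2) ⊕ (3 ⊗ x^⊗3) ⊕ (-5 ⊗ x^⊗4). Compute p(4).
p(4) = -3

A tropical monomial a ⊗ x^⊗i evaluates to a + i · x. Evaluating each term at x = 4:
  Term 0 contributes -3 + 0 · 4 = -3
  Term 1 contributes 0 + 1 · 4 = 4
  Term 2 contributes 3 + 2 · 4 = 11
  Term 3 contributes 3 + 3 · 4 = 15
  Term 4 contributes -5 + 4 · 4 = 11
p(4) = ⊕ of these = min[-3, 4, 11, 15, 11] = -3.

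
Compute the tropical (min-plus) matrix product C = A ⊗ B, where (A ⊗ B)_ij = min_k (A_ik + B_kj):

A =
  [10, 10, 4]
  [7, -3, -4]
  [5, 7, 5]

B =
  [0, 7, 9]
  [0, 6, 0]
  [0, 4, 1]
A ⊗ B =
  [4, 8, 5]
  [-4, 0, -3]
  [5, 9, 6]

Apply the min-plus product entry-by-entry:
  C[0][0] = min over k of (A[0][0] + B[0][0] = 10 + 0 = 10, A[0][1] + B[1][0] = 10 + 0 = 10, A[0][2] + B[2][0] = 4 + 0 = 4) = 4 (attained at k = 2)
  C[0][1] = min over k of (A[0][0] + B[0][1] = 10 + 7 = 17, A[0][1] + B[1][1] = 10 + 6 = 16, A[0][2] + B[2][1] = 4 + 4 = 8) = 8 (attained at k = 2)
  C[0][2] = min over k of (A[0][0] + B[0][2] = 10 + 9 = 19, A[0][1] + B[1][2] = 10 + 0 = 10, A[0][2] + B[2][2] = 4 + 1 = 5) = 5 (attained at k = 2)
  C[1][0] = min over k of (A[1][0] + B[0][0] = 7 + 0 = 7, A[1][1] + B[1][0] = -3 + 0 = -3, A[1][2] + B[2][0] = -4 + 0 = -4) = -4 (attained at k = 2)
  C[1][1] = min over k of (A[1][0] + B[0][1] = 7 + 7 = 14, A[1][1] + B[1][1] = -3 + 6 = 3, A[1][2] + B[2][1] = -4 + 4 = 0) = 0 (attained at k = 2)
  C[1][2] = min over k of (A[1][0] + B[0][2] = 7 + 9 = 16, A[1][1] + B[1][2] = -3 + 0 = -3, A[1][2] + B[2][2] = -4 + 1 = -3) = -3 (attained at k = 1)
  C[2][0] = min over k of (A[2][0] + B[0][0] = 5 + 0 = 5, A[2][1] + B[1][0] = 7 + 0 = 7, A[2][2] + B[2][0] = 5 + 0 = 5) = 5 (attained at k = 0)
  C[2][1] = min over k of (A[2][0] + B[0][1] = 5 + 7 = 12, A[2][1] + B[1][1] = 7 + 6 = 13, A[2][2] + B[2][1] = 5 + 4 = 9) = 9 (attained at k = 2)
  C[2][2] = min over k of (A[2][0] + B[0][2] = 5 + 9 = 14, A[2][1] + B[1][2] = 7 + 0 = 7, A[2][2] + B[2][2] = 5 + 1 = 6) = 6 (attained at k = 2)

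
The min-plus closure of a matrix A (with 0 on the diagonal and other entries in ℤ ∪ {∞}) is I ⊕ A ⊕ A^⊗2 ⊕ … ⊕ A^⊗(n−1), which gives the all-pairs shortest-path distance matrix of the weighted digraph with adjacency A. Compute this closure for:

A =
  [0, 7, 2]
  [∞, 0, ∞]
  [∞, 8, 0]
Closure =
  [0, 7, 2]
  [∞, 0, ∞]
  [∞, 8, 0]

This is the Floyd-Warshall all-pairs shortest-path computation. For each intermediate vertex k = 0, 1, …, 2, update dist[i][j] ← min(dist[i][j], dist[i][k] + dist[k][j]). The final matrix gives, for each (i, j), the minimum total weight of any directed path from i to j (possibly empty when i = j).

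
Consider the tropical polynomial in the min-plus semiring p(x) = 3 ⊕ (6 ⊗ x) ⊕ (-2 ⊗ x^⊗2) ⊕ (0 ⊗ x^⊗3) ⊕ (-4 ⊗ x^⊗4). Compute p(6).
p(6) = 3

A tropical monomial a ⊗ x^⊗i evaluates to a + i · x. Evaluating each term at x = 6:
  Term 0 contributes 3 + 0 · 6 = 3
  Term 1 contributes 6 + 1 · 6 = 12
  Term 2 contributes -2 + 2 · 6 = 10
  Term 3 contributes 0 + 3 · 6 = 18
  Term 4 contributes -4 + 4 · 6 = 20
p(6) = ⊕ of these = min[3, 12, 10, 18, 20] = 3.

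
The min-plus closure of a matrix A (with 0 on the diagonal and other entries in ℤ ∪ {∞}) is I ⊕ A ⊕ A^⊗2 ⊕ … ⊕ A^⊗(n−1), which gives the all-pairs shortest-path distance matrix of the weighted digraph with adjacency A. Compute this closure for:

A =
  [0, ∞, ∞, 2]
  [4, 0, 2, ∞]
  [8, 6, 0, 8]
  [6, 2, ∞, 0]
Closure =
  [0, 4, 6, 2]
  [4, 0, 2, 6]
  [8, 6, 0, 8]
  [6, 2, 4, 0]

This is the Floyd-Warshall all-pairs shortest-path computation. For each intermediate vertex k = 0, 1, …, 3, update dist[i][j] ← min(dist[i][j], dist[i][k] + dist[k][j]). The final matrix gives, for each (i, j), the minimum total weight of any directed path from i to j (possibly empty when i = j).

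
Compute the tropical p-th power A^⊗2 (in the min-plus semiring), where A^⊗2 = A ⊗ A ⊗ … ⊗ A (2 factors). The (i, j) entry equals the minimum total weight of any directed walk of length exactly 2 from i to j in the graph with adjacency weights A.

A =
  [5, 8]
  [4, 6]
A^⊗2 =
  [10, 13]
  [9, 12]

Each entry (A^⊗2)_ij equals the minimum over all length-2 walks i = v_0 → v_1 → … → v_2 = j of Σ_t A[v_t][v_{t+1}]. For example, for (i, j) = (0, 1) we minimise over 2 possible intermediate vertex sequences; the minimum is 13, attained along the walk 0 → 0 → 1.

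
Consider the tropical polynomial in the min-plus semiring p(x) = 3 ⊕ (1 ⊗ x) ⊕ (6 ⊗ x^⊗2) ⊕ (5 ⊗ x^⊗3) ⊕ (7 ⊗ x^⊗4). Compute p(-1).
p(-1) = 0

A tropical monomial a ⊗ x^⊗i evaluates to a + i · x. Evaluating each term at x = -1:
  Term 0 contributes 3 + 0 · -1 = 3
  Term 1 contributes 1 + 1 · -1 = 0
  Term 2 contributes 6 + 2 · -1 = 4
  Term 3 contributes 5 + 3 · -1 = 2
  Term 4 contributes 7 + 4 · -1 = 3
p(-1) = ⊕ of these = min[3, 0, 4, 2, 3] = 0.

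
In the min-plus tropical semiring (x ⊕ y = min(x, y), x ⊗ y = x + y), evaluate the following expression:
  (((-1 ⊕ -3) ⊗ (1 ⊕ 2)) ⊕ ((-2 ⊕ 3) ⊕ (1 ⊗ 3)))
(((-1 ⊕ -3) ⊗ (1 ⊕ 2)) ⊕ ((-2 ⊕ 3) ⊕ (1 ⊗ 3))) = -2

Expand innermost to outermost. Recall ⊕ takes the minimum of its arguments and ⊗ takes their sum. Working out the expression (((-1 ⊕ -3) ⊗ (1 ⊕ 2)) ⊕ ((-2 ⊕ 3) ⊕ (1 ⊗ 3))) gives -2.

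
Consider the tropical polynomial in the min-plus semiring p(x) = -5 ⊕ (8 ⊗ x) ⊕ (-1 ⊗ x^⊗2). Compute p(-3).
p(-3) = -7

A tropical monomial a ⊗ x^⊗i evaluates to a + i · x. Evaluating each term at x = -3:
  Term 0 contributes -5 + 0 · -3 = -5
  Term 1 contributes 8 + 1 · -3 = 5
  Term 2 contributes -1 + 2 · -3 = -7
p(-3) = ⊕ of these = min[-5, 5, -7] = -7.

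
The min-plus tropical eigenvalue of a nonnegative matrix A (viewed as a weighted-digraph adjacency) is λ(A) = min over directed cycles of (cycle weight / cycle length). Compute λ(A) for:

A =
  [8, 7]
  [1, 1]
λ(A) = 1

Enumerate directed cycles and compute their means (weight / length). Sample:
  cycle 0 → 0: weight = 8, length = 1, mean = 8/1 ≈ 8.000
  cycle 1 → 1: weight = 1, length = 1, mean = 1/1 ≈ 1.000
  cycle 0 → 1 → 0: weight = 8, length = 2, mean = 8/2 ≈ 4.000
  cycle 1 → 0 → 1: weight = 8, length = 2, mean = 8/2 ≈ 4.000
Minimum mean = 1.000, attained e.g. along the cycle 1 → 1 with weight 1 and length 1. So λ(A) = 1/1 = 1.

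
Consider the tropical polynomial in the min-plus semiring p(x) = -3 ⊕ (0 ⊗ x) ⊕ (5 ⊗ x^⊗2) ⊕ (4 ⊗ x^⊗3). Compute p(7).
p(7) = -3

A tropical monomial a ⊗ x^⊗i evaluates to a + i · x. Evaluating each term at x = 7:
  Term 0 contributes -3 + 0 · 7 = -3
  Term 1 contributes 0 + 1 · 7 = 7
  Term 2 contributes 5 + 2 · 7 = 19
  Term 3 contributes 4 + 3 · 7 = 25
p(7) = ⊕ of these = min[-3, 7, 19, 25] = -3.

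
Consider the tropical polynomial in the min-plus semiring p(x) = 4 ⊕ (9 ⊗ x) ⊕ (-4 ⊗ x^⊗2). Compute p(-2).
p(-2) = -8

A tropical monomial a ⊗ x^⊗i evaluates to a + i · x. Evaluating each term at x = -2:
  Term 0 contributes 4 + 0 · -2 = 4
  Term 1 contributes 9 + 1 · -2 = 7
  Term 2 contributes -4 + 2 · -2 = -8
p(-2) = ⊕ of these = min[4, 7, -8] = -8.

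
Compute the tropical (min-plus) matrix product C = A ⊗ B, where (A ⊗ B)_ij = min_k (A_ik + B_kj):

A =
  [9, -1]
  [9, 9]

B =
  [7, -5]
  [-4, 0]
A ⊗ B =
  [-5, -1]
  [5, 4]

Apply the min-plus product entry-by-entry:
  C[0][0] = min over k of (A[0][0] + B[0][0] = 9 + 7 = 16, A[0][1] + B[1][0] = -1 + -4 = -5) = -5 (attained at k = 1)
  C[0][1] = min over k of (A[0][0] + B[0][1] = 9 + -5 = 4, A[0][1] + B[1][1] = -1 + 0 = -1) = -1 (attained at k = 1)
  C[1][0] = min over k of (A[1][0] + B[0][0] = 9 + 7 = 16, A[1][1] + B[1][0] = 9 + -4 = 5) = 5 (attained at k = 1)
  C[1][1] = min over k of (A[1][0] + B[0][1] = 9 + -5 = 4, A[1][1] + B[1][1] = 9 + 0 = 9) = 4 (attained at k = 0)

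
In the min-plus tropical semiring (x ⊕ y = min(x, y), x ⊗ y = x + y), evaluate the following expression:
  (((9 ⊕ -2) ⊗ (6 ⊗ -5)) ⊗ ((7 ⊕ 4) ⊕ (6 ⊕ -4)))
(((9 ⊕ -2) ⊗ (6 ⊗ -5)) ⊗ ((7 ⊕ 4) ⊕ (6 ⊕ -4))) = -5

Expand innermost to outermost. Recall ⊕ takes the minimum of its arguments and ⊗ takes their sum. Working out the expression (((9 ⊕ -2) ⊗ (6 ⊗ -5)) ⊗ ((7 ⊕ 4) ⊕ (6 ⊕ -4))) gives -5.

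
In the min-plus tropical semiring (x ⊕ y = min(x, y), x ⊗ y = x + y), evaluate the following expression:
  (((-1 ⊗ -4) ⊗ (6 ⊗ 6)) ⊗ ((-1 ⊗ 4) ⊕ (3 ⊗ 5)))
(((-1 ⊗ -4) ⊗ (6 ⊗ 6)) ⊗ ((-1 ⊗ 4) ⊕ (3 ⊗ 5))) = 10

Expand innermost to outermost. Recall ⊕ takes the minimum of its arguments and ⊗ takes their sum. Working out the expression (((-1 ⊗ -4) ⊗ (6 ⊗ 6)) ⊗ ((-1 ⊗ 4) ⊕ (3 ⊗ 5))) gives 10.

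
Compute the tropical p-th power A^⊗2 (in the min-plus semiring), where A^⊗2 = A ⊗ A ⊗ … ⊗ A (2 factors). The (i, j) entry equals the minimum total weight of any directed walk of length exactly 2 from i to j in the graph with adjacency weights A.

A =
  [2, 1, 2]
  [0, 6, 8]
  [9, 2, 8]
A^⊗2 =
  [1, 3, 4]
  [2, 1, 2]
  [2, 8, 10]

Each entry (A^⊗2)_ij equals the minimum over all length-2 walks i = v_0 → v_1 → … → v_2 = j of Σ_t A[v_t][v_{t+1}]. For example, for (i, j) = (0, 2) we minimise over 3 possible intermediate vertex sequences; the minimum is 4, attained along the walk 0 → 0 → 2.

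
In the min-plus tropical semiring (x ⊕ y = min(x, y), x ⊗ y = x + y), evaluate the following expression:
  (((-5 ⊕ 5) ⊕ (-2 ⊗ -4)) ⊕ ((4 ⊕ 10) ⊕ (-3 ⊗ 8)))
(((-5 ⊕ 5) ⊕ (-2 ⊗ -4)) ⊕ ((4 ⊕ 10) ⊕ (-3 ⊗ 8))) = -6

Expand innermost to outermost. Recall ⊕ takes the minimum of its arguments and ⊗ takes their sum. Working out the expression (((-5 ⊕ 5) ⊕ (-2 ⊗ -4)) ⊕ ((4 ⊕ 10) ⊕ (-3 ⊗ 8))) gives -6.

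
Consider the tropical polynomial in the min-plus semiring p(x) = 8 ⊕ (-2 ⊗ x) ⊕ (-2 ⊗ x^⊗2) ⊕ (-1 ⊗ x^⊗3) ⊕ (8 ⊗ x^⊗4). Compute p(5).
p(5) = 3

A tropical monomial a ⊗ x^⊗i evaluates to a + i · x. Evaluating each term at x = 5:
  Term 0 contributes 8 + 0 · 5 = 8
  Term 1 contributes -2 + 1 · 5 = 3
  Term 2 contributes -2 + 2 · 5 = 8
  Term 3 contributes -1 + 3 · 5 = 14
  Term 4 contributes 8 + 4 · 5 = 28
p(5) = ⊕ of these = min[8, 3, 8, 14, 28] = 3.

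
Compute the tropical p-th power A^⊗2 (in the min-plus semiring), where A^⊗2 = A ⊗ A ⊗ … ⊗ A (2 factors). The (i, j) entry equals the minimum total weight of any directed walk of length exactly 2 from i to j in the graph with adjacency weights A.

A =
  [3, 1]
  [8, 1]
A^⊗2 =
  [6, 2]
  [9, 2]

Each entry (A^⊗2)_ij equals the minimum over all length-2 walks i = v_0 → v_1 → … → v_2 = j of Σ_t A[v_t][v_{t+1}]. For example, for (i, j) = (0, 1) we minimise over 2 possible intermediate vertex sequences; the minimum is 2, attained along the walk 0 → 1 → 1.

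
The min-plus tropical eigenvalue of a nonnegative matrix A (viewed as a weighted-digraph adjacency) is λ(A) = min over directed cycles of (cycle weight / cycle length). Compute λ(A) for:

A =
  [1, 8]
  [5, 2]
λ(A) = 1

Enumerate directed cycles and compute their means (weight / length). Sample:
  cycle 0 → 0: weight = 1, length = 1, mean = 1/1 ≈ 1.000
  cycle 1 → 1: weight = 2, length = 1, mean = 2/1 ≈ 2.000
  cycle 0 → 1 → 0: weight = 13, length = 2, mean = 13/2 ≈ 6.500
  cycle 1 → 0 → 1: weight = 13, length = 2, mean = 13/2 ≈ 6.500
Minimum mean = 1.000, attained e.g. along the cycle 0 → 0 with weight 1 and length 1. So λ(A) = 1/1 = 1.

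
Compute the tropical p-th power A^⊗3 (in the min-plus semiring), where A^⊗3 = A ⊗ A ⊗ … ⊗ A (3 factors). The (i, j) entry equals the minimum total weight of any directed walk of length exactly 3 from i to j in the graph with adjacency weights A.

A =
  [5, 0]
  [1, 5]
A^⊗3 =
  [6, 1]
  [2, 6]

Each entry (A^⊗3)_ij equals the minimum over all length-3 walks i = v_0 → v_1 → … → v_3 = j of Σ_t A[v_t][v_{t+1}]. For example, for (i, j) = (0, 1) we minimise over 4 possible intermediate vertex sequences; the minimum is 1, attained along the walk 0 → 1 → 0 → 1.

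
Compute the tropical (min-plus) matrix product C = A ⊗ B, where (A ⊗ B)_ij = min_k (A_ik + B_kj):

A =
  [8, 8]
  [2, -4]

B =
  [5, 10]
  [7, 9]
A ⊗ B =
  [13, 17]
  [3, 5]

Apply the min-plus product entry-by-entry:
  C[0][0] = min over k of (A[0][0] + B[0][0] = 8 + 5 = 13, A[0][1] + B[1][0] = 8 + 7 = 15) = 13 (attained at k = 0)
  C[0][1] = min over k of (A[0][0] + B[0][1] = 8 + 10 = 18, A[0][1] + B[1][1] = 8 + 9 = 17) = 17 (attained at k = 1)
  C[1][0] = min over k of (A[1][0] + B[0][0] = 2 + 5 = 7, A[1][1] + B[1][0] = -4 + 7 = 3) = 3 (attained at k = 1)
  C[1][1] = min over k of (A[1][0] + B[0][1] = 2 + 10 = 12, A[1][1] + B[1][1] = -4 + 9 = 5) = 5 (attained at k = 1)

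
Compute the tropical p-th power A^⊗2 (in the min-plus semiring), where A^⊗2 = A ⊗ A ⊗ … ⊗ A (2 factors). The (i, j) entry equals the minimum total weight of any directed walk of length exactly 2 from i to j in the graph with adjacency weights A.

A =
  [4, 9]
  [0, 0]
A^⊗2 =
  [8, 9]
  [0, 0]

Each entry (A^⊗2)_ij equals the minimum over all length-2 walks i = v_0 → v_1 → … → v_2 = j of Σ_t A[v_t][v_{t+1}]. For example, for (i, j) = (0, 1) we minimise over 2 possible intermediate vertex sequences; the minimum is 9, attained along the walk 0 → 1 → 1.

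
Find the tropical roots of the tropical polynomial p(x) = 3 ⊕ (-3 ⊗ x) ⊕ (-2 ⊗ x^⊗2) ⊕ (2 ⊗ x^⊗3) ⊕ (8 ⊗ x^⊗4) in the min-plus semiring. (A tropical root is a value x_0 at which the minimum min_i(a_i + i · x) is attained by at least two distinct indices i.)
Roots: {-6, -4, -1, 6}

Each tropical root is a break point of the lower envelope of the lines y = a_i + i · x (there are 5 lines, with slopes 0, 1, ..., 4). Only the lines that attain the minimum somewhere contribute to roots; other lines are dominated. Here the surviving (envelope) indices are i = 4, i = 3, i = 2, i = 1, i = 0.
Intersections between consecutive envelope lines give the roots: for adjacent envelope indices i < j the intersection is x = (a_i − a_j) / (j − i). Reading off the sorted break points: {-6, -4, -1, 6}.
Verification: at each break x_0, at least two indices attain the minimum of min_i(a_i + i · x_0).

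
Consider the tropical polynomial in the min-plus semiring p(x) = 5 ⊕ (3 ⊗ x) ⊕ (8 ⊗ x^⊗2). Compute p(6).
p(6) = 5

A tropical monomial a ⊗ x^⊗i evaluates to a + i · x. Evaluating each term at x = 6:
  Term 0 contributes 5 + 0 · 6 = 5
  Term 1 contributes 3 + 1 · 6 = 9
  Term 2 contributes 8 + 2 · 6 = 20
p(6) = ⊕ of these = min[5, 9, 20] = 5.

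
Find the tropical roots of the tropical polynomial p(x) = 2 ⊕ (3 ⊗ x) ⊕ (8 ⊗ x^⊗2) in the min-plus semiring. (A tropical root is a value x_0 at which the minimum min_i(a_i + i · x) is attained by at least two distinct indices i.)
Roots: {-5, -1}

Each tropical root is a break point of the lower envelope of the lines y = a_i + i · x (there are 3 lines, with slopes 0, 1, ..., 2). Only the lines that attain the minimum somewhere contribute to roots; other lines are dominated. Here the surviving (envelope) indices are i = 2, i = 1, i = 0.
Intersections between consecutive envelope lines give the roots: for adjacent envelope indices i < j the intersection is x = (a_i − a_j) / (j − i). Reading off the sorted break points: {-5, -1}.
Verification: at each break x_0, at least two indices attain the minimum of min_i(a_i + i · x_0).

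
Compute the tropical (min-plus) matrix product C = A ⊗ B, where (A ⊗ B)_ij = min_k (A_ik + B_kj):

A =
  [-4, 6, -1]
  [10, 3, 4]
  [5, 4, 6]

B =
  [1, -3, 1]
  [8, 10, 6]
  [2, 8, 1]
A ⊗ B =
  [-3, -7, -3]
  [6, 7, 5]
  [6, 2, 6]

Apply the min-plus product entry-by-entry:
  C[0][0] = min over k of (A[0][0] + B[0][0] = -4 + 1 = -3, A[0][1] + B[1][0] = 6 + 8 = 14, A[0][2] + B[2][0] = -1 + 2 = 1) = -3 (attained at k = 0)
  C[0][1] = min over k of (A[0][0] + B[0][1] = -4 + -3 = -7, A[0][1] + B[1][1] = 6 + 10 = 16, A[0][2] + B[2][1] = -1 + 8 = 7) = -7 (attained at k = 0)
  C[0][2] = min over k of (A[0][0] + B[0][2] = -4 + 1 = -3, A[0][1] + B[1][2] = 6 + 6 = 12, A[0][2] + B[2][2] = -1 + 1 = 0) = -3 (attained at k = 0)
  C[1][0] = min over k of (A[1][0] + B[0][0] = 10 + 1 = 11, A[1][1] + B[1][0] = 3 + 8 = 11, A[1][2] + B[2][0] = 4 + 2 = 6) = 6 (attained at k = 2)
  C[1][1] = min over k of (A[1][0] + B[0][1] = 10 + -3 = 7, A[1][1] + B[1][1] = 3 + 10 = 13, A[1][2] + B[2][1] = 4 + 8 = 12) = 7 (attained at k = 0)
  C[1][2] = min over k of (A[1][0] + B[0][2] = 10 + 1 = 11, A[1][1] + B[1][2] = 3 + 6 = 9, A[1][2] + B[2][2] = 4 + 1 = 5) = 5 (attained at k = 2)
  C[2][0] = min over k of (A[2][0] + B[0][0] = 5 + 1 = 6, A[2][1] + B[1][0] = 4 + 8 = 12, A[2][2] + B[2][0] = 6 + 2 = 8) = 6 (attained at k = 0)
  C[2][1] = min over k of (A[2][0] + B[0][1] = 5 + -3 = 2, A[2][1] + B[1][1] = 4 + 10 = 14, A[2][2] + B[2][1] = 6 + 8 = 14) = 2 (attained at k = 0)
  C[2][2] = min over k of (A[2][0] + B[0][2] = 5 + 1 = 6, A[2][1] + B[1][2] = 4 + 6 = 10, A[2][2] + B[2][2] = 6 + 1 = 7) = 6 (attained at k = 0)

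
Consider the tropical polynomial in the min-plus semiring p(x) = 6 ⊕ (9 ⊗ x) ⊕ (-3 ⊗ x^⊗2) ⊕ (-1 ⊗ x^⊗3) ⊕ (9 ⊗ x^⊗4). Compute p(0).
p(0) = -3

A tropical monomial a ⊗ x^⊗i evaluates to a + i · x. Evaluating each term at x = 0:
  Term 0 contributes 6 + 0 · 0 = 6
  Term 1 contributes 9 + 1 · 0 = 9
  Term 2 contributes -3 + 2 · 0 = -3
  Term 3 contributes -1 + 3 · 0 = -1
  Term 4 contributes 9 + 4 · 0 = 9
p(0) = ⊕ of these = min[6, 9, -3, -1, 9] = -3.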